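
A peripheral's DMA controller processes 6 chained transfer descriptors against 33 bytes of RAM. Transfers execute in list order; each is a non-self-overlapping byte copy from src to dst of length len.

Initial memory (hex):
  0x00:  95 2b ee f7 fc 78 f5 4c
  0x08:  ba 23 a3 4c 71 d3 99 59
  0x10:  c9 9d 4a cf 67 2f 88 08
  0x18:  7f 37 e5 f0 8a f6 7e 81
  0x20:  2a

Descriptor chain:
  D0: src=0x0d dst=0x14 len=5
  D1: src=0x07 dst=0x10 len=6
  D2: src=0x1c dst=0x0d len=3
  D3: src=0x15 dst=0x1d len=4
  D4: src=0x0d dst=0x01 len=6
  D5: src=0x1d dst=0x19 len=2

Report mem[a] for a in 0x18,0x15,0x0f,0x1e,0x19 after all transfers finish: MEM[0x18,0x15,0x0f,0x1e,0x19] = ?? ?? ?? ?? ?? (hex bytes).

  after D0: wrote 5B at 0x14 = d39959c99d
  after D1: wrote 6B at 0x10 = 4cba23a34c71
  after D2: wrote 3B at 0x0d = 8af67e
  after D3: wrote 4B at 0x1d = 7159c99d
  after D4: wrote 6B at 0x01 = 8af67e4cba23
  after D5: wrote 2B at 0x19 = 7159
query mem[0x18]=0x9d, mem[0x15]=0x71, mem[0x0f]=0x7e, mem[0x1e]=0x59, mem[0x19]=0x71

MEM[0x18,0x15,0x0f,0x1e,0x19] = 9d 71 7e 59 71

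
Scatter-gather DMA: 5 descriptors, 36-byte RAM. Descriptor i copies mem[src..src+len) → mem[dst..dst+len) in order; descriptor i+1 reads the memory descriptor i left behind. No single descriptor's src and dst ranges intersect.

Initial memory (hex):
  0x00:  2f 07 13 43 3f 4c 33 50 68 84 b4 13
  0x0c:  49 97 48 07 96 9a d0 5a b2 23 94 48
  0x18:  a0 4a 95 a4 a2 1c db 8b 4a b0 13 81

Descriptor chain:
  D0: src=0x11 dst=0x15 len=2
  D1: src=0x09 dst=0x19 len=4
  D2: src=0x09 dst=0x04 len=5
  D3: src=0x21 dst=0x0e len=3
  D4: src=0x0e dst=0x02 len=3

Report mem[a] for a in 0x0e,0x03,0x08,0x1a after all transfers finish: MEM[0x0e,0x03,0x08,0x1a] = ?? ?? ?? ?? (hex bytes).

#0 dst[0x15+2] := {0x9a,0xd0}
#1 dst[0x19+4] := {0x84,0xb4,0x13,0x49}
#2 dst[0x04+5] := {0x84,0xb4,0x13,0x49,0x97}
#3 dst[0x0e+3] := {0xb0,0x13,0x81}
#4 dst[0x02+3] := {0xb0,0x13,0x81}
query mem[0x0e]=0xb0, mem[0x03]=0x13, mem[0x08]=0x97, mem[0x1a]=0xb4

MEM[0x0e,0x03,0x08,0x1a] = b0 13 97 b4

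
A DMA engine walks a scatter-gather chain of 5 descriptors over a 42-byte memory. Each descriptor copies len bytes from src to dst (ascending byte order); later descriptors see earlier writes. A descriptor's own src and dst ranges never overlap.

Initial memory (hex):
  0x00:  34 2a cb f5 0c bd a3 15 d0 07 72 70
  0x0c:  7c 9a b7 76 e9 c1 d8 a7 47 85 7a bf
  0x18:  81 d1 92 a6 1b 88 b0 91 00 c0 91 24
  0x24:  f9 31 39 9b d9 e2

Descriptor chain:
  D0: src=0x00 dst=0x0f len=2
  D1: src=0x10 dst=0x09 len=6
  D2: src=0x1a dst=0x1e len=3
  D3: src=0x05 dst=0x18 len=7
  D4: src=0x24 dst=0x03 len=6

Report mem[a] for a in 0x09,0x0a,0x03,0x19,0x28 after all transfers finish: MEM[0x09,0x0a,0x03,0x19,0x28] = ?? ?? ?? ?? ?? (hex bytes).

  after D0: wrote 2B at 0x0f = 342a
  after D1: wrote 6B at 0x09 = 2ac1d8a74785
  after D2: wrote 3B at 0x1e = 92a61b
  after D3: wrote 7B at 0x18 = bda315d02ac1d8
  after D4: wrote 6B at 0x03 = f931399bd9e2
query mem[0x09]=0x2a, mem[0x0a]=0xc1, mem[0x03]=0xf9, mem[0x19]=0xa3, mem[0x28]=0xd9

MEM[0x09,0x0a,0x03,0x19,0x28] = 2a c1 f9 a3 d9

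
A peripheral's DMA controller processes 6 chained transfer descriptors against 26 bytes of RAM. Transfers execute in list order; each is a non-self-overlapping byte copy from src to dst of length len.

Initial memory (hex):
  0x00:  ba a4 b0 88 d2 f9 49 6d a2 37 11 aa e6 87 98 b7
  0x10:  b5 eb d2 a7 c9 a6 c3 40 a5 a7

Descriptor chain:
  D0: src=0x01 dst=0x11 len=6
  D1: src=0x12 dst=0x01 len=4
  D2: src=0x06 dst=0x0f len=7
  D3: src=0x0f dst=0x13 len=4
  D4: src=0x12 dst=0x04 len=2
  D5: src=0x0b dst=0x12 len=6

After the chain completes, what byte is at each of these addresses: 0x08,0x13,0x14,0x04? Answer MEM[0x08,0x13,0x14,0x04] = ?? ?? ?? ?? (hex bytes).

[0] 0x01->0x11 len=6 : a4 b0 88 d2 f9 49
[1] 0x12->0x01 len=4 : b0 88 d2 f9
[2] 0x06->0x0f len=7 : 49 6d a2 37 11 aa e6
[3] 0x0f->0x13 len=4 : 49 6d a2 37
[4] 0x12->0x04 len=2 : 37 49
[5] 0x0b->0x12 len=6 : aa e6 87 98 49 6d
query mem[0x08]=0xa2, mem[0x13]=0xe6, mem[0x14]=0x87, mem[0x04]=0x37

MEM[0x08,0x13,0x14,0x04] = a2 e6 87 37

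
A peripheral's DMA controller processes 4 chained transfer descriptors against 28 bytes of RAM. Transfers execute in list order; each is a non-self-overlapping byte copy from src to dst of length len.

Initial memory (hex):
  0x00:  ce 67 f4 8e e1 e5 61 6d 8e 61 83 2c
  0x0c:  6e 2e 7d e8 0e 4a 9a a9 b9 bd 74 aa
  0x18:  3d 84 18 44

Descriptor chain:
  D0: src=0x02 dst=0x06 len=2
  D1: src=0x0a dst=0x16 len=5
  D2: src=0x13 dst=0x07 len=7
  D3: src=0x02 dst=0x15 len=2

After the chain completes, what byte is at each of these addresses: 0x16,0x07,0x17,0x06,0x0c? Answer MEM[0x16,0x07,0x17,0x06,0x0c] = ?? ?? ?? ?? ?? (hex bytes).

MEM[0x16,0x07,0x17,0x06,0x0c] = 8e a9 2c f4 6e

[0] 0x02->0x06 len=2 : f4 8e
[1] 0x0a->0x16 len=5 : 83 2c 6e 2e 7d
[2] 0x13->0x07 len=7 : a9 b9 bd 83 2c 6e 2e
[3] 0x02->0x15 len=2 : f4 8e
query mem[0x16]=0x8e, mem[0x07]=0xa9, mem[0x17]=0x2c, mem[0x06]=0xf4, mem[0x0c]=0x6e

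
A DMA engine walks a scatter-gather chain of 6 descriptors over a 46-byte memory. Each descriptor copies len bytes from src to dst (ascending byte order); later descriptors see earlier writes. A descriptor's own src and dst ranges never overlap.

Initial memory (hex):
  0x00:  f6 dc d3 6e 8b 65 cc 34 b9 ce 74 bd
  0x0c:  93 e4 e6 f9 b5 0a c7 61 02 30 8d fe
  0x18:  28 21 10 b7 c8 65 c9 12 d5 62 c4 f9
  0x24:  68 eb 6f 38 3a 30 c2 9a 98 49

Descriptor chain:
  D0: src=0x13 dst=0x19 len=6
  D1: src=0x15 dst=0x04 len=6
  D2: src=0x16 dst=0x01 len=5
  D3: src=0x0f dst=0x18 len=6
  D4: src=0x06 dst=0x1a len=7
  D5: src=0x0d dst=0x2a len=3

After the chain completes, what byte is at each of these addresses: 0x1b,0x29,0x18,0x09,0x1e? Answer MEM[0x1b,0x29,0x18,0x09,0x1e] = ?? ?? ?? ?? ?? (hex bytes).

  after D0: wrote 6B at 0x19 = 6102308dfe28
  after D1: wrote 6B at 0x04 = 308dfe286102
  after D2: wrote 5B at 0x01 = 8dfe286102
  after D3: wrote 6B at 0x18 = f9b50ac76102
  after D4: wrote 7B at 0x1a = fe28610274bd93
  after D5: wrote 3B at 0x2a = e4e6f9
query mem[0x1b]=0x28, mem[0x29]=0x30, mem[0x18]=0xf9, mem[0x09]=0x02, mem[0x1e]=0x74

MEM[0x1b,0x29,0x18,0x09,0x1e] = 28 30 f9 02 74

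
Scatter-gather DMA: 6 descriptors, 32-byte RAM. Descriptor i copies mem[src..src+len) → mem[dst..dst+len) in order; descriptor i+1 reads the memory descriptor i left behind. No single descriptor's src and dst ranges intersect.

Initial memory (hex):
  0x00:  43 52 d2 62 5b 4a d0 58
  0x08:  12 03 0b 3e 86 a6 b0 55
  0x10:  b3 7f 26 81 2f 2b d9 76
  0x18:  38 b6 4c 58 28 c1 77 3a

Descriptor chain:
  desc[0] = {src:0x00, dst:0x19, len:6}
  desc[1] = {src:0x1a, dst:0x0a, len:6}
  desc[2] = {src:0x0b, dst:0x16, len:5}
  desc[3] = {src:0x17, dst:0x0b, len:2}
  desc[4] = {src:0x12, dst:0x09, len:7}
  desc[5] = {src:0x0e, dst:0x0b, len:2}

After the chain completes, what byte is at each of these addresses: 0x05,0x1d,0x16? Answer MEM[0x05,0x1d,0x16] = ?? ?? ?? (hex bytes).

#0 dst[0x19+6] := {0x43,0x52,0xd2,0x62,0x5b,0x4a}
#1 dst[0x0a+6] := {0x52,0xd2,0x62,0x5b,0x4a,0x3a}
#2 dst[0x16+5] := {0xd2,0x62,0x5b,0x4a,0x3a}
#3 dst[0x0b+2] := {0x62,0x5b}
#4 dst[0x09+7] := {0x26,0x81,0x2f,0x2b,0xd2,0x62,0x5b}
#5 dst[0x0b+2] := {0x62,0x5b}
query mem[0x05]=0x4a, mem[0x1d]=0x5b, mem[0x16]=0xd2

MEM[0x05,0x1d,0x16] = 4a 5b d2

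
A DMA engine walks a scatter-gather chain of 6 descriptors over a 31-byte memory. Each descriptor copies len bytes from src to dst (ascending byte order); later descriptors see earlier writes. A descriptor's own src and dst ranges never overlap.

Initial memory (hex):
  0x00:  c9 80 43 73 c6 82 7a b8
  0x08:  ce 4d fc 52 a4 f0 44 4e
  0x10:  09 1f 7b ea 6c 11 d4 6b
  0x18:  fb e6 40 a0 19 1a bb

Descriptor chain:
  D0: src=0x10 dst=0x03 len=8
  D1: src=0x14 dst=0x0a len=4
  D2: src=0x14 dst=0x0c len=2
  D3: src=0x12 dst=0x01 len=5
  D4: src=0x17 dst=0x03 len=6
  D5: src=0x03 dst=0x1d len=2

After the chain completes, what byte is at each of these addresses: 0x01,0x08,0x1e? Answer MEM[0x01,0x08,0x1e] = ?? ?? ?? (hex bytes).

MEM[0x01,0x08,0x1e] = 7b 19 fb

D0: mem[0x03..0x0a] <- [09 1f 7b ea 6c 11 d4 6b]
D1: mem[0x0a..0x0d] <- [6c 11 d4 6b]
D2: mem[0x0c..0x0d] <- [6c 11]
D3: mem[0x01..0x05] <- [7b ea 6c 11 d4]
D4: mem[0x03..0x08] <- [6b fb e6 40 a0 19]
D5: mem[0x1d..0x1e] <- [6b fb]
query mem[0x01]=0x7b, mem[0x08]=0x19, mem[0x1e]=0xfb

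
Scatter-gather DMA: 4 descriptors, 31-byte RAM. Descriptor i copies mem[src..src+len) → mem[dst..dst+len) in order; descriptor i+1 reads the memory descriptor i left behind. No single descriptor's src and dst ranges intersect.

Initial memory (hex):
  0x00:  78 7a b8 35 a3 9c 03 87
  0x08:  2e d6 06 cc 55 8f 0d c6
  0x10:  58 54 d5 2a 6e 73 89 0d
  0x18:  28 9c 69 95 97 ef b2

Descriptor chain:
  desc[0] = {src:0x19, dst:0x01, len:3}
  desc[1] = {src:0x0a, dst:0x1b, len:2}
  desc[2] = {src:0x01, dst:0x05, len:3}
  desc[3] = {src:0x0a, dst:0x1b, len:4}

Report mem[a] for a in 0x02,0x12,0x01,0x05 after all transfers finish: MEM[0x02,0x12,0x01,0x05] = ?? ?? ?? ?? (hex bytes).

MEM[0x02,0x12,0x01,0x05] = 69 d5 9c 9c

[0] 0x19->0x01 len=3 : 9c 69 95
[1] 0x0a->0x1b len=2 : 06 cc
[2] 0x01->0x05 len=3 : 9c 69 95
[3] 0x0a->0x1b len=4 : 06 cc 55 8f
query mem[0x02]=0x69, mem[0x12]=0xd5, mem[0x01]=0x9c, mem[0x05]=0x9c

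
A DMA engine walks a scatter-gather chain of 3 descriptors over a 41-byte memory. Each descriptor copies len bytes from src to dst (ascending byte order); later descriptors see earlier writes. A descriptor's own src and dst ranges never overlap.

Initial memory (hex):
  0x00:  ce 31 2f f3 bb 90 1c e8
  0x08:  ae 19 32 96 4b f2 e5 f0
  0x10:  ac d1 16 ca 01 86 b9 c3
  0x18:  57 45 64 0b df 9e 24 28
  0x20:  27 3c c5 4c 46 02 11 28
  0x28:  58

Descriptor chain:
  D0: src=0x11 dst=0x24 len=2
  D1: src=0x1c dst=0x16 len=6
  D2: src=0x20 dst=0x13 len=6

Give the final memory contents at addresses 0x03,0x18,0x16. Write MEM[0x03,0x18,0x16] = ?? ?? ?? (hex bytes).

#0 dst[0x24+2] := {0xd1,0x16}
#1 dst[0x16+6] := {0xdf,0x9e,0x24,0x28,0x27,0x3c}
#2 dst[0x13+6] := {0x27,0x3c,0xc5,0x4c,0xd1,0x16}
query mem[0x03]=0xf3, mem[0x18]=0x16, mem[0x16]=0x4c

MEM[0x03,0x18,0x16] = f3 16 4c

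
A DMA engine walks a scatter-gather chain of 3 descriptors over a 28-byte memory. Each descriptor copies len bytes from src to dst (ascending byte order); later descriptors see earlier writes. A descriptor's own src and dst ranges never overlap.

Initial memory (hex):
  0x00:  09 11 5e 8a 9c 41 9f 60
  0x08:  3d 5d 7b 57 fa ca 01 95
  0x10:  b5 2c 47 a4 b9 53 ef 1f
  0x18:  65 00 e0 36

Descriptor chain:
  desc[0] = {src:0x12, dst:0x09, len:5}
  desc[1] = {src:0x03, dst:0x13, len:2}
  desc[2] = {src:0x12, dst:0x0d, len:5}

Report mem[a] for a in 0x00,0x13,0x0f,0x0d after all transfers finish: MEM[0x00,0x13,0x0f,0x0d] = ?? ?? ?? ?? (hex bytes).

  after D0: wrote 5B at 0x09 = 47a4b953ef
  after D1: wrote 2B at 0x13 = 8a9c
  after D2: wrote 5B at 0x0d = 478a9c53ef
query mem[0x00]=0x09, mem[0x13]=0x8a, mem[0x0f]=0x9c, mem[0x0d]=0x47

MEM[0x00,0x13,0x0f,0x0d] = 09 8a 9c 47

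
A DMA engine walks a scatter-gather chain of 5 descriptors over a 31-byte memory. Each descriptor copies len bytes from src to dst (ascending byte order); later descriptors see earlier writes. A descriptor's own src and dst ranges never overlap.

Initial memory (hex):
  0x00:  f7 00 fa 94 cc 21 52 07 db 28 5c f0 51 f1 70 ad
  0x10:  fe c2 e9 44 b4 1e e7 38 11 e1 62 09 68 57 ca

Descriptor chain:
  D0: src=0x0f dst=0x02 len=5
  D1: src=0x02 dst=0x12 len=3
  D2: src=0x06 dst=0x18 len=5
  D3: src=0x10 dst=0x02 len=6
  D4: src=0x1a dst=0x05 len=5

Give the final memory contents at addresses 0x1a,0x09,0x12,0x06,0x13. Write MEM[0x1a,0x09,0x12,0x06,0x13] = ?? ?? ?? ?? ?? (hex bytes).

#0 dst[0x02+5] := {0xad,0xfe,0xc2,0xe9,0x44}
#1 dst[0x12+3] := {0xad,0xfe,0xc2}
#2 dst[0x18+5] := {0x44,0x07,0xdb,0x28,0x5c}
#3 dst[0x02+6] := {0xfe,0xc2,0xad,0xfe,0xc2,0x1e}
#4 dst[0x05+5] := {0xdb,0x28,0x5c,0x57,0xca}
query mem[0x1a]=0xdb, mem[0x09]=0xca, mem[0x12]=0xad, mem[0x06]=0x28, mem[0x13]=0xfe

MEM[0x1a,0x09,0x12,0x06,0x13] = db ca ad 28 fe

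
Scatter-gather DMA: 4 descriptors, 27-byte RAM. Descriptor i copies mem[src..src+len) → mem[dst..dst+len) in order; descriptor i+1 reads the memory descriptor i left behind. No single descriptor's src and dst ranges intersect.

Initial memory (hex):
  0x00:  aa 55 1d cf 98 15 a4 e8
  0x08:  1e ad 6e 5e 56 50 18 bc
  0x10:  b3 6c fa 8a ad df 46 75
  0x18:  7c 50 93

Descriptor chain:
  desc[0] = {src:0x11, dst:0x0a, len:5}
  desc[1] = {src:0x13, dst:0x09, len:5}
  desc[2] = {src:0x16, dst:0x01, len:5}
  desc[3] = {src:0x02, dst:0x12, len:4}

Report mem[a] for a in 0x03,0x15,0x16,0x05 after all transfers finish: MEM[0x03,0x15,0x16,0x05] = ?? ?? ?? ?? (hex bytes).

MEM[0x03,0x15,0x16,0x05] = 7c 93 46 93

D0: mem[0x0a..0x0e] <- [6c fa 8a ad df]
D1: mem[0x09..0x0d] <- [8a ad df 46 75]
D2: mem[0x01..0x05] <- [46 75 7c 50 93]
D3: mem[0x12..0x15] <- [75 7c 50 93]
query mem[0x03]=0x7c, mem[0x15]=0x93, mem[0x16]=0x46, mem[0x05]=0x93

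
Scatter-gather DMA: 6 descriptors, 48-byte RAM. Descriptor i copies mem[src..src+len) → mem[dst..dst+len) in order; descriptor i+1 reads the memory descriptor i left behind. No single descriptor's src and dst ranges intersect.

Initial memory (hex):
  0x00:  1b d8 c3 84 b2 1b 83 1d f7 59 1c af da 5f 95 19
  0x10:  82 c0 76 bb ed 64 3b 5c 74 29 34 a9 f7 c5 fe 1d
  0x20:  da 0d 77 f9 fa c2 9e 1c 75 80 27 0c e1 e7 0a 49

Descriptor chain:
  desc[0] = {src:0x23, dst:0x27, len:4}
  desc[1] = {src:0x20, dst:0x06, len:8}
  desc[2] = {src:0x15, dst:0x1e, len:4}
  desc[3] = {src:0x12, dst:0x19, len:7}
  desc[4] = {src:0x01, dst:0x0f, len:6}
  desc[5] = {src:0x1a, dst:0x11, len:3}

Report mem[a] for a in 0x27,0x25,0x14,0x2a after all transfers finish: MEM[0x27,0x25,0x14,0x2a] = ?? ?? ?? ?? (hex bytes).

  after D0: wrote 4B at 0x27 = f9fac29e
  after D1: wrote 8B at 0x06 = da0d77f9fac29ef9
  after D2: wrote 4B at 0x1e = 643b5c74
  after D3: wrote 7B at 0x19 = 76bbed643b5c74
  after D4: wrote 6B at 0x0f = d8c384b21bda
  after D5: wrote 3B at 0x11 = bbed64
query mem[0x27]=0xf9, mem[0x25]=0xc2, mem[0x14]=0xda, mem[0x2a]=0x9e

MEM[0x27,0x25,0x14,0x2a] = f9 c2 da 9e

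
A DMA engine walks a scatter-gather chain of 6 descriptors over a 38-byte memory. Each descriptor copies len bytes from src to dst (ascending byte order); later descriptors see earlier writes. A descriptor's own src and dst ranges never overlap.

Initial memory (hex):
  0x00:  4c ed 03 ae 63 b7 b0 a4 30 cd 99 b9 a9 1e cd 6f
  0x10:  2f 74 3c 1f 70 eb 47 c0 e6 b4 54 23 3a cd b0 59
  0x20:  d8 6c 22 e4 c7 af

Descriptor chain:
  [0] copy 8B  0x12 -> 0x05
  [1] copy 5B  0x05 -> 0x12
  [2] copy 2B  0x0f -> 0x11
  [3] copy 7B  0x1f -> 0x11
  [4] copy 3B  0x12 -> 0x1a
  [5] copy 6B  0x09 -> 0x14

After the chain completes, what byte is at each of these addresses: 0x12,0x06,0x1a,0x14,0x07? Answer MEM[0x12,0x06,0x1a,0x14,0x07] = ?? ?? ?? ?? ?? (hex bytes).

[0] 0x12->0x05 len=8 : 3c 1f 70 eb 47 c0 e6 b4
[1] 0x05->0x12 len=5 : 3c 1f 70 eb 47
[2] 0x0f->0x11 len=2 : 6f 2f
[3] 0x1f->0x11 len=7 : 59 d8 6c 22 e4 c7 af
[4] 0x12->0x1a len=3 : d8 6c 22
[5] 0x09->0x14 len=6 : 47 c0 e6 b4 1e cd
query mem[0x12]=0xd8, mem[0x06]=0x1f, mem[0x1a]=0xd8, mem[0x14]=0x47, mem[0x07]=0x70

MEM[0x12,0x06,0x1a,0x14,0x07] = d8 1f d8 47 70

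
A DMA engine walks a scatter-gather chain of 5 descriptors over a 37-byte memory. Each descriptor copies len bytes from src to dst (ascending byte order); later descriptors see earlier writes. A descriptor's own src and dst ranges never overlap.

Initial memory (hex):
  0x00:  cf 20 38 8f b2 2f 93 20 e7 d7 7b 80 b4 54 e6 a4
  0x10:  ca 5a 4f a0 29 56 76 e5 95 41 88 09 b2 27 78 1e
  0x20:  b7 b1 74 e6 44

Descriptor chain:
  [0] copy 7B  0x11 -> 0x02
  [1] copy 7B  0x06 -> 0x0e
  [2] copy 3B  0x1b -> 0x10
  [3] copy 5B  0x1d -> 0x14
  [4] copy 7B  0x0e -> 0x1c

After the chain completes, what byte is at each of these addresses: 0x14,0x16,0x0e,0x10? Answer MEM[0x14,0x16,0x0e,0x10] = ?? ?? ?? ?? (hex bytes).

MEM[0x14,0x16,0x0e,0x10] = 27 1e 56 09

[0] 0x11->0x02 len=7 : 5a 4f a0 29 56 76 e5
[1] 0x06->0x0e len=7 : 56 76 e5 d7 7b 80 b4
[2] 0x1b->0x10 len=3 : 09 b2 27
[3] 0x1d->0x14 len=5 : 27 78 1e b7 b1
[4] 0x0e->0x1c len=7 : 56 76 09 b2 27 80 27
query mem[0x14]=0x27, mem[0x16]=0x1e, mem[0x0e]=0x56, mem[0x10]=0x09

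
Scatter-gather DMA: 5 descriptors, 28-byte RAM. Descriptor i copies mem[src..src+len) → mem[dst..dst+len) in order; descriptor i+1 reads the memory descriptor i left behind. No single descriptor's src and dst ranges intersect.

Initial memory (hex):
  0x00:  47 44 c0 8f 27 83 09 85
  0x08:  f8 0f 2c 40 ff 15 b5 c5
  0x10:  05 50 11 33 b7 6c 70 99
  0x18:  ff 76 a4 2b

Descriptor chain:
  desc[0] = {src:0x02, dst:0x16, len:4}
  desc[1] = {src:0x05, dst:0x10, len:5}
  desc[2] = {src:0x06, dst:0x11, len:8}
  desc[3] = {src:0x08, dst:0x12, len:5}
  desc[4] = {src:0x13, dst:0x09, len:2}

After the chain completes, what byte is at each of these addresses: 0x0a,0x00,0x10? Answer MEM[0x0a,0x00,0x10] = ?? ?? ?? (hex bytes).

  after D0: wrote 4B at 0x16 = c08f2783
  after D1: wrote 5B at 0x10 = 830985f80f
  after D2: wrote 8B at 0x11 = 0985f80f2c40ff15
  after D3: wrote 5B at 0x12 = f80f2c40ff
  after D4: wrote 2B at 0x09 = 0f2c
query mem[0x0a]=0x2c, mem[0x00]=0x47, mem[0x10]=0x83

MEM[0x0a,0x00,0x10] = 2c 47 83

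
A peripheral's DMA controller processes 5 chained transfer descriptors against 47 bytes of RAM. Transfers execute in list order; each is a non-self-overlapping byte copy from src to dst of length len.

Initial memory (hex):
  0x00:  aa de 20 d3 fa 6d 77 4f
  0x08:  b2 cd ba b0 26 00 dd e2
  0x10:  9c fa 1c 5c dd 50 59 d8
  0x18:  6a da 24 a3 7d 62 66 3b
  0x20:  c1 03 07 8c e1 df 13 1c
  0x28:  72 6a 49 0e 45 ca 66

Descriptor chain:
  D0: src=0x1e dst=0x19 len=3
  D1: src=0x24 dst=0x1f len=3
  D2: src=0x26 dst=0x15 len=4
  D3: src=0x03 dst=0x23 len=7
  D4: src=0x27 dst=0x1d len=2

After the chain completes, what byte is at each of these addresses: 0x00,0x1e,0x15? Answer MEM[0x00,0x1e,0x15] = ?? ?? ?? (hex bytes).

MEM[0x00,0x1e,0x15] = aa b2 13

[0] 0x1e->0x19 len=3 : 66 3b c1
[1] 0x24->0x1f len=3 : e1 df 13
[2] 0x26->0x15 len=4 : 13 1c 72 6a
[3] 0x03->0x23 len=7 : d3 fa 6d 77 4f b2 cd
[4] 0x27->0x1d len=2 : 4f b2
query mem[0x00]=0xaa, mem[0x1e]=0xb2, mem[0x15]=0x13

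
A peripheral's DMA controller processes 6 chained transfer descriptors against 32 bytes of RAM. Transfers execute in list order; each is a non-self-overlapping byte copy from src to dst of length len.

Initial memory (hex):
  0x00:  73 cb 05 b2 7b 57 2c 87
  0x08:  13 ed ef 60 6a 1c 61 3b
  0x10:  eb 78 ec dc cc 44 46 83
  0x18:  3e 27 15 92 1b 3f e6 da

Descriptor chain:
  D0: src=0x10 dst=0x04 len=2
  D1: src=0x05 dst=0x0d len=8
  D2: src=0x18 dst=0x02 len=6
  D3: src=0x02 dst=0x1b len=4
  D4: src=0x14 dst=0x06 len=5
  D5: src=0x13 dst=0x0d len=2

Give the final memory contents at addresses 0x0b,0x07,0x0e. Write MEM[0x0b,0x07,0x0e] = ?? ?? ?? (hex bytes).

  after D0: wrote 2B at 0x04 = eb78
  after D1: wrote 8B at 0x0d = 782c8713edef606a
  after D2: wrote 6B at 0x02 = 3e2715921b3f
  after D3: wrote 4B at 0x1b = 3e271592
  after D4: wrote 5B at 0x06 = 6a4446833e
  after D5: wrote 2B at 0x0d = 606a
query mem[0x0b]=0x60, mem[0x07]=0x44, mem[0x0e]=0x6a

MEM[0x0b,0x07,0x0e] = 60 44 6a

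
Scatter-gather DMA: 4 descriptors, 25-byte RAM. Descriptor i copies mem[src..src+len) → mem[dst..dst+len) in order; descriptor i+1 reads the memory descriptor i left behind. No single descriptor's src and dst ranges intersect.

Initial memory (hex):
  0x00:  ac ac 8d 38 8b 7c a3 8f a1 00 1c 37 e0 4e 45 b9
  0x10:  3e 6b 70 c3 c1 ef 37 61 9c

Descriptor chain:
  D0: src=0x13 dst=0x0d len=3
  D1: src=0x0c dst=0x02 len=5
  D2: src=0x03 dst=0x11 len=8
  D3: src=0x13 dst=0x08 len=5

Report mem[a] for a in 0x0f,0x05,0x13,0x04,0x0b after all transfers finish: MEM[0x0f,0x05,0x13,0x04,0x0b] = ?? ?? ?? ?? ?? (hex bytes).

MEM[0x0f,0x05,0x13,0x04,0x0b] = ef ef ef c1 a1

  after D0: wrote 3B at 0x0d = c3c1ef
  after D1: wrote 5B at 0x02 = e0c3c1ef3e
  after D2: wrote 8B at 0x11 = c3c1ef3e8fa1001c
  after D3: wrote 5B at 0x08 = ef3e8fa100
query mem[0x0f]=0xef, mem[0x05]=0xef, mem[0x13]=0xef, mem[0x04]=0xc1, mem[0x0b]=0xa1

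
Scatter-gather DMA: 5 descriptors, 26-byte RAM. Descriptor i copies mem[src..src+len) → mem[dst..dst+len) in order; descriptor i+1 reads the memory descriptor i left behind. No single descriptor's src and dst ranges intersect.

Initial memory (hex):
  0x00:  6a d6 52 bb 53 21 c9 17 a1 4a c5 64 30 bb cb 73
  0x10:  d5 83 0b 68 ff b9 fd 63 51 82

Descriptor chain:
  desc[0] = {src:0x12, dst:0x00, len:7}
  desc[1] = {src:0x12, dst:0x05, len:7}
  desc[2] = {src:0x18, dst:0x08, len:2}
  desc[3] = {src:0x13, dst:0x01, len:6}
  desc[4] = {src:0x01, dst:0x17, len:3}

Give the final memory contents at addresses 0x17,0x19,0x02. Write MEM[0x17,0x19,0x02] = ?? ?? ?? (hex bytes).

#0 dst[0x00+7] := {0x0b,0x68,0xff,0xb9,0xfd,0x63,0x51}
#1 dst[0x05+7] := {0x0b,0x68,0xff,0xb9,0xfd,0x63,0x51}
#2 dst[0x08+2] := {0x51,0x82}
#3 dst[0x01+6] := {0x68,0xff,0xb9,0xfd,0x63,0x51}
#4 dst[0x17+3] := {0x68,0xff,0xb9}
query mem[0x17]=0x68, mem[0x19]=0xb9, mem[0x02]=0xff

MEM[0x17,0x19,0x02] = 68 b9 ff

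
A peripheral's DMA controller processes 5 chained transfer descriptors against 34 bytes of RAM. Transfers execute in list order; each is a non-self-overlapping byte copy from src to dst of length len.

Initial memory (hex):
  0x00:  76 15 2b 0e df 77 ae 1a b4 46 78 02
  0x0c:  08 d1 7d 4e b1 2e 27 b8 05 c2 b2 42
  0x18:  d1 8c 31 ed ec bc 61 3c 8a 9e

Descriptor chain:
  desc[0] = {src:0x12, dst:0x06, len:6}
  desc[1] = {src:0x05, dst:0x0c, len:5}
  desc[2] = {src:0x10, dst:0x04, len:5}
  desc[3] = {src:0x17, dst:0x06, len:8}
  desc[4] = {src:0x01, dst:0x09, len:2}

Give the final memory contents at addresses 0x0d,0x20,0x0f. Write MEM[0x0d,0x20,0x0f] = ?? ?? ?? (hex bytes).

MEM[0x0d,0x20,0x0f] = 61 8a 05

[0] 0x12->0x06 len=6 : 27 b8 05 c2 b2 42
[1] 0x05->0x0c len=5 : 77 27 b8 05 c2
[2] 0x10->0x04 len=5 : c2 2e 27 b8 05
[3] 0x17->0x06 len=8 : 42 d1 8c 31 ed ec bc 61
[4] 0x01->0x09 len=2 : 15 2b
query mem[0x0d]=0x61, mem[0x20]=0x8a, mem[0x0f]=0x05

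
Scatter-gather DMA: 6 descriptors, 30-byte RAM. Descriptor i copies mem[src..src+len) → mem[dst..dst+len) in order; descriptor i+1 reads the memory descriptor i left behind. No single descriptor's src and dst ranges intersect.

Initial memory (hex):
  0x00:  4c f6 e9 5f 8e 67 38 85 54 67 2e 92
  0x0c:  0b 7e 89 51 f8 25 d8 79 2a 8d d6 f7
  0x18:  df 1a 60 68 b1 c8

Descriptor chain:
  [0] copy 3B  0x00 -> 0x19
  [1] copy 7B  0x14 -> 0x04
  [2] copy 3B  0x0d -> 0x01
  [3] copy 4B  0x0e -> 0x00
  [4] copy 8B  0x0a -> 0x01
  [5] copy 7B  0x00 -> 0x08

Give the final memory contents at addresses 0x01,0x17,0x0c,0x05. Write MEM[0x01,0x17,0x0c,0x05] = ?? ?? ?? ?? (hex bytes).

D0: mem[0x19..0x1b] <- [4c f6 e9]
D1: mem[0x04..0x0a] <- [2a 8d d6 f7 df 4c f6]
D2: mem[0x01..0x03] <- [7e 89 51]
D3: mem[0x00..0x03] <- [89 51 f8 25]
D4: mem[0x01..0x08] <- [f6 92 0b 7e 89 51 f8 25]
D5: mem[0x08..0x0e] <- [89 f6 92 0b 7e 89 51]
query mem[0x01]=0xf6, mem[0x17]=0xf7, mem[0x0c]=0x7e, mem[0x05]=0x89

MEM[0x01,0x17,0x0c,0x05] = f6 f7 7e 89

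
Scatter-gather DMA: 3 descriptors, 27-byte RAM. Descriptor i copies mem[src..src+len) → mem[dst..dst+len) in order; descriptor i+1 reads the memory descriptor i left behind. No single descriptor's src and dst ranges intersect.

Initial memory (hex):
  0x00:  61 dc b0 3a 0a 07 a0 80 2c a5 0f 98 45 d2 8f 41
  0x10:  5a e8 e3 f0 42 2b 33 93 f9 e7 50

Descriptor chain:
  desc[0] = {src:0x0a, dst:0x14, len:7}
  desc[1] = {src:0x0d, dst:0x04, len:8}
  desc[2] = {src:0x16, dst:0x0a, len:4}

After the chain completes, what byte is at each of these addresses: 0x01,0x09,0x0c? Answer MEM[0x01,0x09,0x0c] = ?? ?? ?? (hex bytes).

D0: mem[0x14..0x1a] <- [0f 98 45 d2 8f 41 5a]
D1: mem[0x04..0x0b] <- [d2 8f 41 5a e8 e3 f0 0f]
D2: mem[0x0a..0x0d] <- [45 d2 8f 41]
query mem[0x01]=0xdc, mem[0x09]=0xe3, mem[0x0c]=0x8f

MEM[0x01,0x09,0x0c] = dc e3 8f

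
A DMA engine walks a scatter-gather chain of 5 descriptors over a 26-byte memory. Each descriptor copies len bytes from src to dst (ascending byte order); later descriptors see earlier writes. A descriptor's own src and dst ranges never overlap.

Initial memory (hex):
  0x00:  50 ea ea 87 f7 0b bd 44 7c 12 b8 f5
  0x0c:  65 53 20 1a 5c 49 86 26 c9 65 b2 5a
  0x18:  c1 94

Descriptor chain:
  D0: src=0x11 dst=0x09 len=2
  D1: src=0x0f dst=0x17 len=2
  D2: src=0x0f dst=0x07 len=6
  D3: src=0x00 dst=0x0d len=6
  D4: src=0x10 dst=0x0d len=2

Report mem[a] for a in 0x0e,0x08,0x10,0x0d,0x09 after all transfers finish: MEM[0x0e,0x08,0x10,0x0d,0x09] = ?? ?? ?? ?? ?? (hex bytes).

  after D0: wrote 2B at 0x09 = 4986
  after D1: wrote 2B at 0x17 = 1a5c
  after D2: wrote 6B at 0x07 = 1a5c498626c9
  after D3: wrote 6B at 0x0d = 50eaea87f70b
  after D4: wrote 2B at 0x0d = 87f7
query mem[0x0e]=0xf7, mem[0x08]=0x5c, mem[0x10]=0x87, mem[0x0d]=0x87, mem[0x09]=0x49

MEM[0x0e,0x08,0x10,0x0d,0x09] = f7 5c 87 87 49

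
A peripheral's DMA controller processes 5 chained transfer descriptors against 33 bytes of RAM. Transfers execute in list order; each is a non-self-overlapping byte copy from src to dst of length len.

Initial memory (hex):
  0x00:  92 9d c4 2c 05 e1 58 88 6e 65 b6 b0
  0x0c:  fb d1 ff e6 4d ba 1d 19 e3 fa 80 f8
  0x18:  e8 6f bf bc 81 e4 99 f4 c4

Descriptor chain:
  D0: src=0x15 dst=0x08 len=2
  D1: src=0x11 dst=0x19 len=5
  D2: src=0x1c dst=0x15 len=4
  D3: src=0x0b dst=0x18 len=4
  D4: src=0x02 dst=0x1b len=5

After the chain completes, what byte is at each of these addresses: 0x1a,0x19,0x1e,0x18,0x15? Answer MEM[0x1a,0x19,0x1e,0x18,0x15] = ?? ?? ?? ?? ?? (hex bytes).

MEM[0x1a,0x19,0x1e,0x18,0x15] = d1 fb e1 b0 e3

  after D0: wrote 2B at 0x08 = fa80
  after D1: wrote 5B at 0x19 = ba1d19e3fa
  after D2: wrote 4B at 0x15 = e3fa99f4
  after D3: wrote 4B at 0x18 = b0fbd1ff
  after D4: wrote 5B at 0x1b = c42c05e158
query mem[0x1a]=0xd1, mem[0x19]=0xfb, mem[0x1e]=0xe1, mem[0x18]=0xb0, mem[0x15]=0xe3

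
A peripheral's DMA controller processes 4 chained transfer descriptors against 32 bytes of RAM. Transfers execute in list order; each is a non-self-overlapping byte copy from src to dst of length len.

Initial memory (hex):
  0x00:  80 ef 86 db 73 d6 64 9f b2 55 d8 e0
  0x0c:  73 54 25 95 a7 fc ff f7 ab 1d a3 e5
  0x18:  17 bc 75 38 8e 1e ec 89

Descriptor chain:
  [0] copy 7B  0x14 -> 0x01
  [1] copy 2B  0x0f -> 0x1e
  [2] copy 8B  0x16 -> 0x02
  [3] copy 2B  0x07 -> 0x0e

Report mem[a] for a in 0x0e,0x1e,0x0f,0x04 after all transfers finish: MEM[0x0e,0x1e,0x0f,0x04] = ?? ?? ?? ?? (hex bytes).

#0 dst[0x01+7] := {0xab,0x1d,0xa3,0xe5,0x17,0xbc,0x75}
#1 dst[0x1e+2] := {0x95,0xa7}
#2 dst[0x02+8] := {0xa3,0xe5,0x17,0xbc,0x75,0x38,0x8e,0x1e}
#3 dst[0x0e+2] := {0x38,0x8e}
query mem[0x0e]=0x38, mem[0x1e]=0x95, mem[0x0f]=0x8e, mem[0x04]=0x17

MEM[0x0e,0x1e,0x0f,0x04] = 38 95 8e 17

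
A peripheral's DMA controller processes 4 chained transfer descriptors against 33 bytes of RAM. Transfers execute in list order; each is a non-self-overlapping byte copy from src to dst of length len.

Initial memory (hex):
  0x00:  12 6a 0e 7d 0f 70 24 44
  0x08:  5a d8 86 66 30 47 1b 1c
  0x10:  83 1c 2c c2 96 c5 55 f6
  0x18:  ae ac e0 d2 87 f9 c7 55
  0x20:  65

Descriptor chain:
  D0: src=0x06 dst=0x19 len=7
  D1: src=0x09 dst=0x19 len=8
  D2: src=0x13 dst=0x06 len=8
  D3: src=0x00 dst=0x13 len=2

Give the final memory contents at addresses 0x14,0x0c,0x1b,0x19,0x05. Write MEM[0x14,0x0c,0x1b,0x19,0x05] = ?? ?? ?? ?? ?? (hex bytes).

MEM[0x14,0x0c,0x1b,0x19,0x05] = 6a d8 66 d8 70

D0: mem[0x19..0x1f] <- [24 44 5a d8 86 66 30]
D1: mem[0x19..0x20] <- [d8 86 66 30 47 1b 1c 83]
D2: mem[0x06..0x0d] <- [c2 96 c5 55 f6 ae d8 86]
D3: mem[0x13..0x14] <- [12 6a]
query mem[0x14]=0x6a, mem[0x0c]=0xd8, mem[0x1b]=0x66, mem[0x19]=0xd8, mem[0x05]=0x70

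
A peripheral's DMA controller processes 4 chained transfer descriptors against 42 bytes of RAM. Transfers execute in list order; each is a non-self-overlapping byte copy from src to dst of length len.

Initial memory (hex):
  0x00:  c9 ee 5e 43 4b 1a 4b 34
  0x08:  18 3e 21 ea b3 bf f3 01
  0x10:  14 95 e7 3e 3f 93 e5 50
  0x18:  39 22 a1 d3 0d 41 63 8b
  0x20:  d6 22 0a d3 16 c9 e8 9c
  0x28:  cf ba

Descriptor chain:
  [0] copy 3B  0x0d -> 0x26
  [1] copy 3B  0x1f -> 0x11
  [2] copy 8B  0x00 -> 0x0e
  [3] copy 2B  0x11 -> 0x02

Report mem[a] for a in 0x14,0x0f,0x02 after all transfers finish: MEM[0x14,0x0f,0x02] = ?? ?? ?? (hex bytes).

MEM[0x14,0x0f,0x02] = 4b ee 43

  after D0: wrote 3B at 0x26 = bff301
  after D1: wrote 3B at 0x11 = 8bd622
  after D2: wrote 8B at 0x0e = c9ee5e434b1a4b34
  after D3: wrote 2B at 0x02 = 434b
query mem[0x14]=0x4b, mem[0x0f]=0xee, mem[0x02]=0x43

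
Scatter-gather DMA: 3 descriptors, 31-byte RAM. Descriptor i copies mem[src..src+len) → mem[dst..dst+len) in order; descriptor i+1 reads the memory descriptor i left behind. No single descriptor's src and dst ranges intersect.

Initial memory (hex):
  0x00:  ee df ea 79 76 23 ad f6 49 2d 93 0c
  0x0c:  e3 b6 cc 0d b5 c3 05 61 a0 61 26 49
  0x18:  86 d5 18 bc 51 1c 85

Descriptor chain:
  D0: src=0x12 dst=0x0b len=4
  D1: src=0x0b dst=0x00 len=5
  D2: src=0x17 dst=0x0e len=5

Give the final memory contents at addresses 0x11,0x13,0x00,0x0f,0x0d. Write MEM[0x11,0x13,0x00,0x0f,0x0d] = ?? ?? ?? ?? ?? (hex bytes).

D0: mem[0x0b..0x0e] <- [05 61 a0 61]
D1: mem[0x00..0x04] <- [05 61 a0 61 0d]
D2: mem[0x0e..0x12] <- [49 86 d5 18 bc]
query mem[0x11]=0x18, mem[0x13]=0x61, mem[0x00]=0x05, mem[0x0f]=0x86, mem[0x0d]=0xa0

MEM[0x11,0x13,0x00,0x0f,0x0d] = 18 61 05 86 a0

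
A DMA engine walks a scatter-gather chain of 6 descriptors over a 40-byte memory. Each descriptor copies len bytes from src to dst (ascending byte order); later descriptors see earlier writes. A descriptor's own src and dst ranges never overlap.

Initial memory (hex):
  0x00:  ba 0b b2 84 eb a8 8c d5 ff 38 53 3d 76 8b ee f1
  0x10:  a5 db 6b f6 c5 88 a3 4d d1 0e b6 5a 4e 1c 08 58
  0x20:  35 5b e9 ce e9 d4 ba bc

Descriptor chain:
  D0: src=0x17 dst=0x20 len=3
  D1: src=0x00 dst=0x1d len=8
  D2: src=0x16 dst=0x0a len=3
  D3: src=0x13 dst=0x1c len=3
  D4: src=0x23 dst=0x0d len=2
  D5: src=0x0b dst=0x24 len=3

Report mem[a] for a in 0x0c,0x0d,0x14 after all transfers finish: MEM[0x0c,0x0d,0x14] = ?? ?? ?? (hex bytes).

D0: mem[0x20..0x22] <- [4d d1 0e]
D1: mem[0x1d..0x24] <- [ba 0b b2 84 eb a8 8c d5]
D2: mem[0x0a..0x0c] <- [a3 4d d1]
D3: mem[0x1c..0x1e] <- [f6 c5 88]
D4: mem[0x0d..0x0e] <- [8c d5]
D5: mem[0x24..0x26] <- [4d d1 8c]
query mem[0x0c]=0xd1, mem[0x0d]=0x8c, mem[0x14]=0xc5

MEM[0x0c,0x0d,0x14] = d1 8c c5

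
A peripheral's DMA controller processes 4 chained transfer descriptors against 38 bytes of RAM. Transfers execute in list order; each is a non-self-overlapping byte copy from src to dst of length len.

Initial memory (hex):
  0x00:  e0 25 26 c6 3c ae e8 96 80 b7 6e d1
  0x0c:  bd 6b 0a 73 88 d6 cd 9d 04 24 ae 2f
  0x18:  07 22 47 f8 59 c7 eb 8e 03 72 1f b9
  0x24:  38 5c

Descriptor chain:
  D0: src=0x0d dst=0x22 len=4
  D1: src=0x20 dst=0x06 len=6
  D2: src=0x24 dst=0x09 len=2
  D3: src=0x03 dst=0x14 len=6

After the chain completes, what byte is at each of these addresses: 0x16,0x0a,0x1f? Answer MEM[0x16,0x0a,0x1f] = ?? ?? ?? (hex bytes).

MEM[0x16,0x0a,0x1f] = ae 88 8e

[0] 0x0d->0x22 len=4 : 6b 0a 73 88
[1] 0x20->0x06 len=6 : 03 72 6b 0a 73 88
[2] 0x24->0x09 len=2 : 73 88
[3] 0x03->0x14 len=6 : c6 3c ae 03 72 6b
query mem[0x16]=0xae, mem[0x0a]=0x88, mem[0x1f]=0x8e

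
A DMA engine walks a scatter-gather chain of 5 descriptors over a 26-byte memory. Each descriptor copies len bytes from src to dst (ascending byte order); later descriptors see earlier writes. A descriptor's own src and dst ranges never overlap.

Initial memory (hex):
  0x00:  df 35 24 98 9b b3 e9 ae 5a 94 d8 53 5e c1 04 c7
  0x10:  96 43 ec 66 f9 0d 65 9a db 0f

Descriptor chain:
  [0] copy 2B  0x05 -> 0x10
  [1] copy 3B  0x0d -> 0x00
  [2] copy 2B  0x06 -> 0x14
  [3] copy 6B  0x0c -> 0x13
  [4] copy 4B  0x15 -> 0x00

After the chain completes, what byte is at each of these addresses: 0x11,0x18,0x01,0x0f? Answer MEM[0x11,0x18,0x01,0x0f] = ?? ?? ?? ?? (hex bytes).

  after D0: wrote 2B at 0x10 = b3e9
  after D1: wrote 3B at 0x00 = c104c7
  after D2: wrote 2B at 0x14 = e9ae
  after D3: wrote 6B at 0x13 = 5ec104c7b3e9
  after D4: wrote 4B at 0x00 = 04c7b3e9
query mem[0x11]=0xe9, mem[0x18]=0xe9, mem[0x01]=0xc7, mem[0x0f]=0xc7

MEM[0x11,0x18,0x01,0x0f] = e9 e9 c7 c7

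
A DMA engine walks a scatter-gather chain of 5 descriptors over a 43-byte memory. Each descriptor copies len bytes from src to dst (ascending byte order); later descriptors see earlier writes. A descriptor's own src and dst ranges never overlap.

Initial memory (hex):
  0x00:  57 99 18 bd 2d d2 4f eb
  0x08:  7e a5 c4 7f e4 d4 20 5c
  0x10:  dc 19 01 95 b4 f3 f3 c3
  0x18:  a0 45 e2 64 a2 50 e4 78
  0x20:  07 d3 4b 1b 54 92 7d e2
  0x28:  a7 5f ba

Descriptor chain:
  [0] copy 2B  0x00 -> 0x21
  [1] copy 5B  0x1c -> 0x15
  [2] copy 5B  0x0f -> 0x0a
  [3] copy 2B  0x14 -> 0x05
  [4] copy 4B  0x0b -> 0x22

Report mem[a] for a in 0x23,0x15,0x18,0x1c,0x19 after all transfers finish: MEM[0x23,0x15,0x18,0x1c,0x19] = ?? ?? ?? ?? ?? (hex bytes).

  after D0: wrote 2B at 0x21 = 5799
  after D1: wrote 5B at 0x15 = a250e47807
  after D2: wrote 5B at 0x0a = 5cdc190195
  after D3: wrote 2B at 0x05 = b4a2
  after D4: wrote 4B at 0x22 = dc190195
query mem[0x23]=0x19, mem[0x15]=0xa2, mem[0x18]=0x78, mem[0x1c]=0xa2, mem[0x19]=0x07

MEM[0x23,0x15,0x18,0x1c,0x19] = 19 a2 78 a2 07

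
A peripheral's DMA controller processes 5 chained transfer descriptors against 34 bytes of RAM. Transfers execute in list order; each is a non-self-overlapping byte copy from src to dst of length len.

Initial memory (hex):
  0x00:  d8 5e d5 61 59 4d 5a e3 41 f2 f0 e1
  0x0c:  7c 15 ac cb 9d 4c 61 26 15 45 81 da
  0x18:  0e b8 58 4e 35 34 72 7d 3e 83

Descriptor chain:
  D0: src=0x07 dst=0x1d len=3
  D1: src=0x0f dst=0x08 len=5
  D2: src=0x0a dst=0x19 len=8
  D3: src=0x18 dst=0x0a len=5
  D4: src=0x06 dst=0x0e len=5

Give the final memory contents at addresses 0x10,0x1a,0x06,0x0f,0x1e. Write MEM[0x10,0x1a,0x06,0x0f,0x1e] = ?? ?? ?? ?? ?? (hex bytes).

MEM[0x10,0x1a,0x06,0x0f,0x1e] = cb 61 5a e3 cb

#0 dst[0x1d+3] := {0xe3,0x41,0xf2}
#1 dst[0x08+5] := {0xcb,0x9d,0x4c,0x61,0x26}
#2 dst[0x19+8] := {0x4c,0x61,0x26,0x15,0xac,0xcb,0x9d,0x4c}
#3 dst[0x0a+5] := {0x0e,0x4c,0x61,0x26,0x15}
#4 dst[0x0e+5] := {0x5a,0xe3,0xcb,0x9d,0x0e}
query mem[0x10]=0xcb, mem[0x1a]=0x61, mem[0x06]=0x5a, mem[0x0f]=0xe3, mem[0x1e]=0xcb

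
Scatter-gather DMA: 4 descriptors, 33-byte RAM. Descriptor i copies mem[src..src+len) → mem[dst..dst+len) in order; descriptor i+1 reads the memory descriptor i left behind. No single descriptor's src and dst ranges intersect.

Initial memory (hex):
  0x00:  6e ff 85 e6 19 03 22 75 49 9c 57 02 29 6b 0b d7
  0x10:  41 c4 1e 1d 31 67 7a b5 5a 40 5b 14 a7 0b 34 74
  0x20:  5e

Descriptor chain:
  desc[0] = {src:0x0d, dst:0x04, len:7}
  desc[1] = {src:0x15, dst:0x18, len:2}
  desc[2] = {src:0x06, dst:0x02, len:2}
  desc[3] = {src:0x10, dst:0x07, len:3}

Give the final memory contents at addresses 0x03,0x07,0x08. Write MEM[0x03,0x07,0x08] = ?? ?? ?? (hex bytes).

MEM[0x03,0x07,0x08] = 41 41 c4

  after D0: wrote 7B at 0x04 = 6b0bd741c41e1d
  after D1: wrote 2B at 0x18 = 677a
  after D2: wrote 2B at 0x02 = d741
  after D3: wrote 3B at 0x07 = 41c41e
query mem[0x03]=0x41, mem[0x07]=0x41, mem[0x08]=0xc4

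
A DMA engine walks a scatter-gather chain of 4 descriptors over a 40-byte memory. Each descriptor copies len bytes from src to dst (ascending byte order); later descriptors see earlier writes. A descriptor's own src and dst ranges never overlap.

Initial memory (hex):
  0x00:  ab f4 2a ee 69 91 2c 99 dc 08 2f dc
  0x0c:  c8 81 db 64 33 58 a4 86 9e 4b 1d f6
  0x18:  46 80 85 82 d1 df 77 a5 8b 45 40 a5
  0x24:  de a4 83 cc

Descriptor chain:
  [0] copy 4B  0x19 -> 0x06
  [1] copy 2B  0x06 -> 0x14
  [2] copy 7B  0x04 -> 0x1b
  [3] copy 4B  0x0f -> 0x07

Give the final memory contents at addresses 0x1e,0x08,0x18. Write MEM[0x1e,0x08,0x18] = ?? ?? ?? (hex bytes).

MEM[0x1e,0x08,0x18] = 85 33 46

  after D0: wrote 4B at 0x06 = 808582d1
  after D1: wrote 2B at 0x14 = 8085
  after D2: wrote 7B at 0x1b = 6991808582d12f
  after D3: wrote 4B at 0x07 = 643358a4
query mem[0x1e]=0x85, mem[0x08]=0x33, mem[0x18]=0x46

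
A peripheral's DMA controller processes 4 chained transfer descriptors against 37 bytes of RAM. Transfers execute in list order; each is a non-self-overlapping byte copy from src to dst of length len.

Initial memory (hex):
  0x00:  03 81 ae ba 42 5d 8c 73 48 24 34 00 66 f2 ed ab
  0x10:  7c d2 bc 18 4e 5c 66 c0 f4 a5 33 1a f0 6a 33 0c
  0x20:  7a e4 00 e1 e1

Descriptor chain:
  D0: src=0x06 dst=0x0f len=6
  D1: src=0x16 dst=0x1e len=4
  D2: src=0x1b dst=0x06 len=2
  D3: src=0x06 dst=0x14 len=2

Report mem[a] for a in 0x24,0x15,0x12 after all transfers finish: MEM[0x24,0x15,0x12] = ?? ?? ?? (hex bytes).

MEM[0x24,0x15,0x12] = e1 f0 24

#0 dst[0x0f+6] := {0x8c,0x73,0x48,0x24,0x34,0x00}
#1 dst[0x1e+4] := {0x66,0xc0,0xf4,0xa5}
#2 dst[0x06+2] := {0x1a,0xf0}
#3 dst[0x14+2] := {0x1a,0xf0}
query mem[0x24]=0xe1, mem[0x15]=0xf0, mem[0x12]=0x24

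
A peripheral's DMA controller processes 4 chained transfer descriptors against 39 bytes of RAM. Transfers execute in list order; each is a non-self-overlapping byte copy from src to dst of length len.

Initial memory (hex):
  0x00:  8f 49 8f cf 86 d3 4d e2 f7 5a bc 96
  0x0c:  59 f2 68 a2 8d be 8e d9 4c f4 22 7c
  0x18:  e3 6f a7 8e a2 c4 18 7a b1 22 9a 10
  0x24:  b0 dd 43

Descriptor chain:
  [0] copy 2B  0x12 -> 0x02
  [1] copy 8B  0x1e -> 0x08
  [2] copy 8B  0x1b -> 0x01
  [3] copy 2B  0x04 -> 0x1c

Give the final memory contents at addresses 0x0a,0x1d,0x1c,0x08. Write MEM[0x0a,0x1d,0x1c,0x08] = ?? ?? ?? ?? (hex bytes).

MEM[0x0a,0x1d,0x1c,0x08] = b1 7a 18 9a

  after D0: wrote 2B at 0x02 = 8ed9
  after D1: wrote 8B at 0x08 = 187ab1229a10b0dd
  after D2: wrote 8B at 0x01 = 8ea2c4187ab1229a
  after D3: wrote 2B at 0x1c = 187a
query mem[0x0a]=0xb1, mem[0x1d]=0x7a, mem[0x1c]=0x18, mem[0x08]=0x9a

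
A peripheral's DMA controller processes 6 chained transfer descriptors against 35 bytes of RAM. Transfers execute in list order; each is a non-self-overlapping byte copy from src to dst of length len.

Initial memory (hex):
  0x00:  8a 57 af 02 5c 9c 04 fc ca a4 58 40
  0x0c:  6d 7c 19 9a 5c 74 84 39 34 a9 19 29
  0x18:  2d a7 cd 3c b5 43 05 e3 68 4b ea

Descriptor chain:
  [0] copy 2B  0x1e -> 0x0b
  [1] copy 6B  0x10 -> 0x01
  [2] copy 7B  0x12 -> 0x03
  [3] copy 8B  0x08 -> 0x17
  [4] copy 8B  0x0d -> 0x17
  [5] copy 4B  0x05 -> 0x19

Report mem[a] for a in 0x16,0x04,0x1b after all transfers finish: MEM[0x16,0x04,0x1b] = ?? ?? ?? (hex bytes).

MEM[0x16,0x04,0x1b] = 19 39 19

  after D0: wrote 2B at 0x0b = 05e3
  after D1: wrote 6B at 0x01 = 5c74843934a9
  after D2: wrote 7B at 0x03 = 843934a919292d
  after D3: wrote 8B at 0x17 = 292d5805e37c199a
  after D4: wrote 8B at 0x17 = 7c199a5c74843934
  after D5: wrote 4B at 0x19 = 34a91929
query mem[0x16]=0x19, mem[0x04]=0x39, mem[0x1b]=0x19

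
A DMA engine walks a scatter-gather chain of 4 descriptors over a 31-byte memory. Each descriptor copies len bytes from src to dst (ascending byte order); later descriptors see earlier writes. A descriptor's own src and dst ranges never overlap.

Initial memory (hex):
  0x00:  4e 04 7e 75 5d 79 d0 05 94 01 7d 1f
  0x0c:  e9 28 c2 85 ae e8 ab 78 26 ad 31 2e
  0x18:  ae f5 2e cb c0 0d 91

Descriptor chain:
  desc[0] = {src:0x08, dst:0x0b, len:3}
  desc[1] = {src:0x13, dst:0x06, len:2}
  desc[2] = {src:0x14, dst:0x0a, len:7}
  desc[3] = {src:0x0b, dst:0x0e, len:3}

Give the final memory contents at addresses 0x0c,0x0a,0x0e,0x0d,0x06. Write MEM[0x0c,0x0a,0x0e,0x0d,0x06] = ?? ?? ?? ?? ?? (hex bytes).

  after D0: wrote 3B at 0x0b = 94017d
  after D1: wrote 2B at 0x06 = 7826
  after D2: wrote 7B at 0x0a = 26ad312eaef52e
  after D3: wrote 3B at 0x0e = ad312e
query mem[0x0c]=0x31, mem[0x0a]=0x26, mem[0x0e]=0xad, mem[0x0d]=0x2e, mem[0x06]=0x78

MEM[0x0c,0x0a,0x0e,0x0d,0x06] = 31 26 ad 2e 78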